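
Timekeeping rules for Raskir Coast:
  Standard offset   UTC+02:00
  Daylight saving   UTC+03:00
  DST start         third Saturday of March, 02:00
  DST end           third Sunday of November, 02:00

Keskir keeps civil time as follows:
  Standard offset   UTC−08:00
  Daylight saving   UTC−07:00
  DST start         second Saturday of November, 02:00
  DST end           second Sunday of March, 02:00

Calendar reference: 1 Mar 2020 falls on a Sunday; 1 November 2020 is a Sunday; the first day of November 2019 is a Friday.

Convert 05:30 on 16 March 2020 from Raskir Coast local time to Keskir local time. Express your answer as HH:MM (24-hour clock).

19:30

1 March 2020 is a Sunday, so the first Saturday is March 7 and the third is March 21.
1 November 2020 is a Sunday, so the first Sunday is November 1 and the third is November 15.
Daylight saving runs 21 March – 15 November; 16 March 2020 is outside that window, so Raskir Coast is on standard time at UTC+02:00.
05:30 Raskir Coast − 2h = 03:30 UTC.
1 November 2019 is a Friday, so the first Saturday is November 2 and the second is November 9.
1 March 2020 is a Sunday, so the first Sunday is March 1 and the second is March 8.
At the standard offset (UTC−08:00), 03:30 UTC − 8h = 19:30 Keskir standard time (rolling into the previous day, 15 March 2020).
The standard-time date in Keskir, 15 March 2020, does not fall between 9 November 2019 and 8 March 2020, so daylight saving is not in effect and Keskir is at UTC−08:00.
03:30 UTC − 8h = 19:30 Keskir (rolling into the previous day, 15 March 2020).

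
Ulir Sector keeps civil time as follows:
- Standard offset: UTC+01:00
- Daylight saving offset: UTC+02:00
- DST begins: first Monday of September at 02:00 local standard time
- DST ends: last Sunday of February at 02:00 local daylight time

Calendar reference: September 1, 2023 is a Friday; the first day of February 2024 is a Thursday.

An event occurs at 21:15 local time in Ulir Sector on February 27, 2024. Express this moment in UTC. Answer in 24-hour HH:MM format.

1 September 2023 is a Friday, so the first Monday is September 4.
1 February 2024 is a Thursday, so Sundays fall on 4, 11, 18, 25; the last is February 25.
Daylight saving runs 4 September 2023 – 25 February 2024; February 27, 2024 is outside that window, so Ulir Sector is on standard time at UTC+01:00.
21:15 local − 1h = 20:15 UTC.

20:15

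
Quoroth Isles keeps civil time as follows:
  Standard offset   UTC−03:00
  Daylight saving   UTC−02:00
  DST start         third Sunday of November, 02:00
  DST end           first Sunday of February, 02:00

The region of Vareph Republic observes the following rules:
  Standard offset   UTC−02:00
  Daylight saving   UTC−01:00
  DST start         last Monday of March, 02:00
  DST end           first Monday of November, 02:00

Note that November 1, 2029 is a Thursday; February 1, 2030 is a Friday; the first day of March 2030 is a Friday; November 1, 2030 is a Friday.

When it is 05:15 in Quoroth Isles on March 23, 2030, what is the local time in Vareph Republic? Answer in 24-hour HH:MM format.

1 November 2029 is a Thursday, so the first Sunday is November 4 and the third is November 18.
1 February 2030 is a Friday, so the first Sunday is February 3.
March 23, 2030 is outside the daylight-saving period (18 November 2029 – 3 February 2030), so Quoroth Isles is on standard time, UTC−03:00.
05:15 Quoroth Isles + 3h = 08:15 UTC.
1 March 2030 is a Friday, so Mondays fall on 4, 11, 18, 25; the last is March 25.
1 November 2030 is a Friday, so the first Monday is November 4.
At the standard offset (UTC−02:00), 08:15 UTC − 2h = 06:15 Vareph Republic standard time.
The standard-time date in Vareph Republic, March 23, 2030, is outside the daylight-saving period (25 March – 4 November), so Vareph Republic is on standard time, UTC−02:00.
08:15 UTC − 2h = 06:15 Vareph Republic.

06:15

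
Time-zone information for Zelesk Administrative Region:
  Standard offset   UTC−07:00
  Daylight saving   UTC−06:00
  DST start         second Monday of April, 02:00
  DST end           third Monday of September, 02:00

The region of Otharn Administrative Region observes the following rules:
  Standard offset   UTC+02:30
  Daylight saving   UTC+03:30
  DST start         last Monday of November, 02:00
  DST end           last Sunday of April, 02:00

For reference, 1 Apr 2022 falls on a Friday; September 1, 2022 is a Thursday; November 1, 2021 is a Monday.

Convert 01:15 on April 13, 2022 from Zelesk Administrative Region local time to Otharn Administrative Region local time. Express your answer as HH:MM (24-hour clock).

10:45

1 April 2022 is a Friday, so the first Monday is April 4 and the second is April 11.
1 September 2022 is a Thursday, so the first Monday is September 5 and the third is September 19.
April 13, 2022 falls between 11 April and 19 September, so daylight saving is in effect and Zelesk Administrative Region is at UTC−06:00.
01:15 Zelesk Administrative Region + 6h = 07:15 UTC.
1 November 2021 is a Monday, so Mondays fall on 1, 8, 15, 22, 29; the last is November 29.
1 April 2022 is a Friday, so Sundays fall on 3, 10, 17, 24; the last is April 24.
At the standard offset (UTC+02:30), 07:15 UTC + 2h30m = 09:45 Otharn Administrative Region standard time.
The standard-time date in Otharn Administrative Region, April 13, 2022, lies within the daylight-saving period (29 November 2021 – 24 April 2022), so Otharn Administrative Region is on daylight time, UTC+03:30.
07:15 UTC + 3h30m = 10:45 Otharn Administrative Region.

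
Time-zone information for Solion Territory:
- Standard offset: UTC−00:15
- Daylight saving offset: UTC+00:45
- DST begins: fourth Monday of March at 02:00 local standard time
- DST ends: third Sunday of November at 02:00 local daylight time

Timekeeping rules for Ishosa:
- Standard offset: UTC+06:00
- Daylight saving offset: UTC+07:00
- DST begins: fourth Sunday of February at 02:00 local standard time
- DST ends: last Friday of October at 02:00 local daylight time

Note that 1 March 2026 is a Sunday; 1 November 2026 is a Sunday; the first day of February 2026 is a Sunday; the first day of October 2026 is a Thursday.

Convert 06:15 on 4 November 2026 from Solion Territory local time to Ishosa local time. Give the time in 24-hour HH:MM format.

11:30

1 March 2026 is a Sunday, so the first Monday is March 2 and the fourth is March 23.
1 November 2026 is a Sunday, so the first Sunday is November 1 and the third is November 15.
4 November 2026 lies within the daylight-saving period (23 March – 15 November), so Solion Territory is on daylight time, UTC+00:45.
06:15 Solion Territory − 0h45m = 05:30 UTC.
1 February 2026 is a Sunday, so the first Sunday is February 1 and the fourth is February 22.
1 October 2026 is a Thursday, so Fridays fall on 2, 9, 16, 23, 30; the last is October 30.
At the standard offset (UTC+06:00), 05:30 UTC + 6h = 11:30 Ishosa standard time.
Daylight saving runs 22 February – 30 October; the standard-time date in Ishosa, 4 November 2026, is outside that window, so Ishosa is on standard time at UTC+06:00.
05:30 UTC + 6h = 11:30 Ishosa.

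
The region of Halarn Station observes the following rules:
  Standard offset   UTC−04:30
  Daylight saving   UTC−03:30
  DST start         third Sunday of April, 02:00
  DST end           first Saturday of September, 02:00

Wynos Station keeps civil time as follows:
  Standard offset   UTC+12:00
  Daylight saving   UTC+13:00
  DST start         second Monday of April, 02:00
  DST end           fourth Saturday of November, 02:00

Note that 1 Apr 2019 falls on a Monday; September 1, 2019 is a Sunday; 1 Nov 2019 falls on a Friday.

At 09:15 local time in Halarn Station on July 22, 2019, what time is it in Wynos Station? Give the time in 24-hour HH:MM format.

1 April 2019 is a Monday, so the first Sunday is April 7 and the third is April 21.
1 September 2019 is a Sunday, so the first Saturday is September 7.
July 22, 2019 falls between 21 April and 7 September, so daylight saving is in effect and Halarn Station is at UTC−03:30.
09:15 Halarn Station + 3h30m = 12:45 UTC.
1 April 2019 is a Monday, so the first Monday is April 1 and the second is April 8.
1 November 2019 is a Friday, so the first Saturday is November 2 and the fourth is November 23.
At the standard offset (UTC+12:00), 12:45 UTC + 12h = 00:45 Wynos Station standard time (rolling into the next day, 23 July 2019).
The standard-time date in Wynos Station, July 23, 2019, falls between 8 April and 23 November, so daylight saving is in effect and Wynos Station is at UTC+13:00.
12:45 UTC + 13h = 01:45 Wynos Station (rolling into the next day, 23 July 2019).

01:45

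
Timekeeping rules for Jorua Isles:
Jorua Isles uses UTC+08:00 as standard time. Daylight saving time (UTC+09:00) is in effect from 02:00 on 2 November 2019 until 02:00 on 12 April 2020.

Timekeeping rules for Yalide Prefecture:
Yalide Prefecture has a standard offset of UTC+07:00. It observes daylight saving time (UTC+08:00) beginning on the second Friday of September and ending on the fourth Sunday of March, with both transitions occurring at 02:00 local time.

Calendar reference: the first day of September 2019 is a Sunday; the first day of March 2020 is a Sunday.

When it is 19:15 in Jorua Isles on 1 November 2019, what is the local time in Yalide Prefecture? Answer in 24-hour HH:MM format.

19:15

Daylight saving runs 2 November 2019 – 12 April 2020; 1 November 2019 is outside that window, so Jorua Isles is on standard time at UTC+08:00.
19:15 Jorua Isles − 8h = 11:15 UTC.
1 September 2019 is a Sunday, so the first Friday is September 6 and the second is September 13.
1 March 2020 is a Sunday, so the first Sunday is March 1 and the fourth is March 22.
At the standard offset (UTC+07:00), 11:15 UTC + 7h = 18:15 Yalide Prefecture standard time.
The standard-time date in Yalide Prefecture, 1 November 2019, lies within the daylight-saving period (13 September 2019 – 22 March 2020), so Yalide Prefecture is on daylight time, UTC+08:00.
11:15 UTC + 8h = 19:15 Yalide Prefecture.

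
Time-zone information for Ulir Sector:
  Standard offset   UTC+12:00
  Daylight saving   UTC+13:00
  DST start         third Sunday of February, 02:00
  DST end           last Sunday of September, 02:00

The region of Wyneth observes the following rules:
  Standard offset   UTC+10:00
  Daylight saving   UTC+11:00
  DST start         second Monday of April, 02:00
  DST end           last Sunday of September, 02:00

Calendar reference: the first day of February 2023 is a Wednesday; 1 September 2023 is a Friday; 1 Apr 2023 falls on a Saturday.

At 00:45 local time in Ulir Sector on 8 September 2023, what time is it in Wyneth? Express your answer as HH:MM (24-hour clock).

22:45

1 February 2023 is a Wednesday, so the first Sunday is February 5 and the third is February 19.
1 September 2023 is a Friday, so Sundays fall on 3, 10, 17, 24; the last is September 24.
8 September 2023 lies within the daylight-saving period (19 February – 24 September), so Ulir Sector is on daylight time, UTC+13:00.
00:45 Ulir Sector − 13h = 11:45 UTC (rolling into the previous day, 7 September 2023).
1 April 2023 is a Saturday, so the first Monday is April 3 and the second is April 10.
1 September 2023 is a Friday, so Sundays fall on 3, 10, 17, 24; the last is September 24.
At the standard offset (UTC+10:00), 11:45 UTC + 10h = 21:45 Wyneth standard time.
The standard-time date in Wyneth, 7 September 2023, lies within the daylight-saving period (10 April – 24 September), so Wyneth is on daylight time, UTC+11:00.
11:45 UTC + 11h = 22:45 Wyneth.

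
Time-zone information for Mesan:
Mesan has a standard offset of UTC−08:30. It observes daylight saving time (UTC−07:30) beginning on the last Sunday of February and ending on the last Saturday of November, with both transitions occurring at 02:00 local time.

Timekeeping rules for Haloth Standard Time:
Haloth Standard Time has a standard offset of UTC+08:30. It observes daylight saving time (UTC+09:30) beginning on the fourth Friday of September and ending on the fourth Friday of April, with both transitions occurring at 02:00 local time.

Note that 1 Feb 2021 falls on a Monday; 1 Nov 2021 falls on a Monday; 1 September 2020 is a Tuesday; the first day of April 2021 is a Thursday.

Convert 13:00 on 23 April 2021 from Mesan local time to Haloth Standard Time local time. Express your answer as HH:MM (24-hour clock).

1 February 2021 is a Monday, so Sundays fall on 7, 14, 21, 28; the last is February 28.
1 November 2021 is a Monday, so Saturdays fall on 6, 13, 20, 27; the last is November 27.
23 April 2021 lies within the daylight-saving period (28 February – 27 November), so Mesan is on daylight time, UTC−07:30.
13:00 Mesan + 7h30m = 20:30 UTC.
1 September 2020 is a Tuesday, so the first Friday is September 4 and the fourth is September 25.
1 April 2021 is a Thursday, so the first Friday is April 2 and the fourth is April 23.
At the standard offset (UTC+08:30), 20:30 UTC + 8h30m = 05:00 Haloth Standard Time standard time (rolling into the next day, 24 April 2021).
The standard-time date in Haloth Standard Time, 24 April 2021, is outside the daylight-saving period (25 September 2020 – 23 April 2021), so Haloth Standard Time is on standard time, UTC+08:30.
20:30 UTC + 8h30m = 05:00 Haloth Standard Time (rolling into the next day, 24 April 2021).

05:00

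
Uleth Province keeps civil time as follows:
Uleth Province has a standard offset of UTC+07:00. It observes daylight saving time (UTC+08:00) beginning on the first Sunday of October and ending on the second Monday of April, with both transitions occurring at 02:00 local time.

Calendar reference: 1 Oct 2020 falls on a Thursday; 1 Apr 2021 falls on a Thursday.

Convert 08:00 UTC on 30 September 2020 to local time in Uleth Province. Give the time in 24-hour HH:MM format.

15:00

1 October 2020 is a Thursday, so the first Sunday is October 4.
1 April 2021 is a Thursday, so the first Monday is April 5 and the second is April 12.
At the standard offset (UTC+07:00), 08:00 UTC + 7h = 15:00 Uleth Province standard time.
The standard-time date in Uleth Province, 30 September 2020, does not fall between 4 October 2020 and 12 April 2021, so daylight saving is not in effect and Uleth Province is at UTC+07:00.
08:00 UTC + 7h = 15:00 local.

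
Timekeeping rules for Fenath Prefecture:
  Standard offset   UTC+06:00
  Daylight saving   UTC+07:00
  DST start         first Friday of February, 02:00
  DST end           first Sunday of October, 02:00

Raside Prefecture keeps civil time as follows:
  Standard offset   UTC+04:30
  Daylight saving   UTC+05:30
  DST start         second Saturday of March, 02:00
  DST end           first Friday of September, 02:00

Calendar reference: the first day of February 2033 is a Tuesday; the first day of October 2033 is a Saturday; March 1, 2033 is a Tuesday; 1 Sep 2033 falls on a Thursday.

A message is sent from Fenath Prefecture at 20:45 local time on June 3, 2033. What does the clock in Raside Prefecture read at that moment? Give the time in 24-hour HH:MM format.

19:15

1 February 2033 is a Tuesday, so the first Friday is February 4.
1 October 2033 is a Saturday, so the first Sunday is October 2.
Daylight saving runs 4 February – 2 October; June 3, 2033 is inside that window, so Fenath Prefecture is at UTC+07:00.
20:45 Fenath Prefecture − 7h = 13:45 UTC.
1 March 2033 is a Tuesday, so the first Saturday is March 5 and the second is March 12.
1 September 2033 is a Thursday, so the first Friday is September 2.
At the standard offset (UTC+04:30), 13:45 UTC + 4h30m = 18:15 Raside Prefecture standard time.
The standard-time date in Raside Prefecture, June 3, 2033, falls between 12 March and 2 September, so daylight saving is in effect and Raside Prefecture is at UTC+05:30.
13:45 UTC + 5h30m = 19:15 Raside Prefecture.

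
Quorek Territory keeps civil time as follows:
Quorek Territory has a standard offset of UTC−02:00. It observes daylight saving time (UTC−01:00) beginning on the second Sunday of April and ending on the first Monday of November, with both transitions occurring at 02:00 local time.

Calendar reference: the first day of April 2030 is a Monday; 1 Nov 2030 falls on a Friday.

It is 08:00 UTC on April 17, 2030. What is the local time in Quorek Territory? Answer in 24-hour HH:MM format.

07:00

1 April 2030 is a Monday, so the first Sunday is April 7 and the second is April 14.
1 November 2030 is a Friday, so the first Monday is November 4.
At the standard offset (UTC−02:00), 08:00 UTC − 2h = 06:00 Quorek Territory standard time.
Daylight saving runs 14 April – 4 November; the standard-time date in Quorek Territory, April 17, 2030, is inside that window, so Quorek Territory is at UTC−01:00.
08:00 UTC − 1h = 07:00 local.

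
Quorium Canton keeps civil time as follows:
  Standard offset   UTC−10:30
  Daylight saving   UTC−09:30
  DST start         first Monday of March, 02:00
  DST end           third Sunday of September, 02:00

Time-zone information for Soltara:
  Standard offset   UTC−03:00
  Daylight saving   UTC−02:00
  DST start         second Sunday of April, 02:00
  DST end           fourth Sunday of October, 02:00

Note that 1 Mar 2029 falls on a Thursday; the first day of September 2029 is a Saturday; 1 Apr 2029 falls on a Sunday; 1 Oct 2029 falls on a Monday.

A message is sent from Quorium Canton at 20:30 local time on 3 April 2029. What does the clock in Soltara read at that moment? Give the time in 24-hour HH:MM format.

03:00

1 March 2029 is a Thursday, so the first Monday is March 5.
1 September 2029 is a Saturday, so the first Sunday is September 2 and the third is September 16.
Daylight saving runs 5 March – 16 September; 3 April 2029 is inside that window, so Quorium Canton is at UTC−09:30.
20:30 Quorium Canton + 9h30m = 06:00 UTC (rolling into the next day, 4 April 2029).
1 April 2029 is a Sunday, so the first Sunday is April 1 and the second is April 8.
1 October 2029 is a Monday, so the first Sunday is October 7 and the fourth is October 28.
At the standard offset (UTC−03:00), 06:00 UTC − 3h = 03:00 Soltara standard time.
The standard-time date in Soltara, 4 April 2029, is outside the daylight-saving period (8 April – 28 October), so Soltara is on standard time, UTC−03:00.
06:00 UTC − 3h = 03:00 Soltara.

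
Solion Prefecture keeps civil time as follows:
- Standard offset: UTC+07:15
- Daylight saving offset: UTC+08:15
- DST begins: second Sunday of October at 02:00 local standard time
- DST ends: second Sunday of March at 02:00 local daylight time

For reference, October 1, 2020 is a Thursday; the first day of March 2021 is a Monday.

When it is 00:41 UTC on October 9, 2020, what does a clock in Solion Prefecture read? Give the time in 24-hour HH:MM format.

07:56

1 October 2020 is a Thursday, so the first Sunday is October 4 and the second is October 11.
1 March 2021 is a Monday, so the first Sunday is March 7 and the second is March 14.
At the standard offset (UTC+07:15), 00:41 UTC + 7h15m = 07:56 Solion Prefecture standard time.
Daylight saving runs 11 October 2020 – 14 March 2021; the standard-time date in Solion Prefecture, October 9, 2020, is outside that window, so Solion Prefecture is on standard time at UTC+07:15.
00:41 UTC + 7h15m = 07:56 local.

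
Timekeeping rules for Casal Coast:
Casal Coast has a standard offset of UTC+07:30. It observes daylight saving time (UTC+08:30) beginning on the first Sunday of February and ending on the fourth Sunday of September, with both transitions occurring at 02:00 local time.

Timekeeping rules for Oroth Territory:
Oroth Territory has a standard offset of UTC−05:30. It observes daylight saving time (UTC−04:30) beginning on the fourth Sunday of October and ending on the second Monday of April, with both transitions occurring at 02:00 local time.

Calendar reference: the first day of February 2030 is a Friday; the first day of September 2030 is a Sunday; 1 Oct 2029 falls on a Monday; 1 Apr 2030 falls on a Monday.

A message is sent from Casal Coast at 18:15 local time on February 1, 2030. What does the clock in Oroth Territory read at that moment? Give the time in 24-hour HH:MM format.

06:15

1 February 2030 is a Friday, so the first Sunday is February 3.
1 September 2030 is a Sunday, so the first Sunday is September 1 and the fourth is September 22.
February 1, 2030 does not fall between 3 February and 22 September, so daylight saving is not in effect and Casal Coast is at UTC+07:30.
18:15 Casal Coast − 7h30m = 10:45 UTC.
1 October 2029 is a Monday, so the first Sunday is October 7 and the fourth is October 28.
1 April 2030 is a Monday, so the first Monday is April 1 and the second is April 8.
At the standard offset (UTC−05:30), 10:45 UTC − 5h30m = 05:15 Oroth Territory standard time.
Daylight saving runs 28 October 2029 – 8 April 2030; the standard-time date in Oroth Territory, February 1, 2030, is inside that window, so Oroth Territory is at UTC−04:30.
10:45 UTC − 4h30m = 06:15 Oroth Territory.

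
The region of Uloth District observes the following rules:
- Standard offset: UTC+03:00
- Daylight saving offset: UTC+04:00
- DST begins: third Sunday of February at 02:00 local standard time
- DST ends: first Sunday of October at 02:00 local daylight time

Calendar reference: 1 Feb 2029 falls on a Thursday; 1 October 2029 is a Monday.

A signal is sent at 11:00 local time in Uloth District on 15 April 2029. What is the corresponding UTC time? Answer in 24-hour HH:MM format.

07:00

1 February 2029 is a Thursday, so the first Sunday is February 4 and the third is February 18.
1 October 2029 is a Monday, so the first Sunday is October 7.
Daylight saving runs 18 February – 7 October; 15 April 2029 is inside that window, so Uloth District is at UTC+04:00.
11:00 local − 4h = 07:00 UTC.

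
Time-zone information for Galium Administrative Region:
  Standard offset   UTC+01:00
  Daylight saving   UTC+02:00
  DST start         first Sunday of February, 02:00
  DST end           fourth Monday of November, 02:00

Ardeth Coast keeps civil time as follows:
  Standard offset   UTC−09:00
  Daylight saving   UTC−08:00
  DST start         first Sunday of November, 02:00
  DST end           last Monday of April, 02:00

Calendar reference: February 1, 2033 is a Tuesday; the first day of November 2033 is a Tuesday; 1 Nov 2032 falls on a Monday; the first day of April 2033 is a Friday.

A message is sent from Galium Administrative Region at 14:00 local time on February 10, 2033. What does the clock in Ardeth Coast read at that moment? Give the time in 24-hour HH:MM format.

1 February 2033 is a Tuesday, so the first Sunday is February 6.
1 November 2033 is a Tuesday, so the first Monday is November 7 and the fourth is November 28.
Daylight saving runs 6 February – 28 November; February 10, 2033 is inside that window, so Galium Administrative Region is at UTC+02:00.
14:00 Galium Administrative Region − 2h = 12:00 UTC.
1 November 2032 is a Monday, so the first Sunday is November 7.
1 April 2033 is a Friday, so Mondays fall on 4, 11, 18, 25; the last is April 25.
At the standard offset (UTC−09:00), 12:00 UTC − 9h = 03:00 Ardeth Coast standard time.
The standard-time date in Ardeth Coast, February 10, 2033, lies within the daylight-saving period (7 November 2032 – 25 April 2033), so Ardeth Coast is on daylight time, UTC−08:00.
12:00 UTC − 8h = 04:00 Ardeth Coast.

04:00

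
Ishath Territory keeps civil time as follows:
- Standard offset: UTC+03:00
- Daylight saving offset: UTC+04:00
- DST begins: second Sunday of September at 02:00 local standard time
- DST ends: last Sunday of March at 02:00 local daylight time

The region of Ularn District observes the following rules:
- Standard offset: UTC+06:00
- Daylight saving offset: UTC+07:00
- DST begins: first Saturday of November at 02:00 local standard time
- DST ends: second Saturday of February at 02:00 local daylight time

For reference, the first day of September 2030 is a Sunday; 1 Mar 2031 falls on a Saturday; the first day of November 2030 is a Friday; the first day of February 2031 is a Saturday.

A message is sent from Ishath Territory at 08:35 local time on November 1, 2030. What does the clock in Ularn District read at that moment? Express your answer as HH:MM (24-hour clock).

10:35

1 September 2030 is a Sunday, so the first Sunday is September 1 and the second is September 8.
1 March 2031 is a Saturday, so Sundays fall on 2, 9, 16, 23, 30; the last is March 30.
November 1, 2030 falls between 8 September 2030 and 30 March 2031, so daylight saving is in effect and Ishath Territory is at UTC+04:00.
08:35 Ishath Territory − 4h = 04:35 UTC.
1 November 2030 is a Friday, so the first Saturday is November 2.
1 February 2031 is a Saturday, so the first Saturday is February 1 and the second is February 8.
At the standard offset (UTC+06:00), 04:35 UTC + 6h = 10:35 Ularn District standard time.
Daylight saving runs 2 November 2030 – 8 February 2031; the standard-time date in Ularn District, November 1, 2030, is outside that window, so Ularn District is on standard time at UTC+06:00.
04:35 UTC + 6h = 10:35 Ularn District.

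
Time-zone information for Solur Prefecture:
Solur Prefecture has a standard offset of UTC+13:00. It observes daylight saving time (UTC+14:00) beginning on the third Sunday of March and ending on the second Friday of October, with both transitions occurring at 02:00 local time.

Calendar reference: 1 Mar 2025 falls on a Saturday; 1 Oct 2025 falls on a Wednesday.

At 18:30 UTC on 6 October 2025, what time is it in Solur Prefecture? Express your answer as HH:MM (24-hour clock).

08:30

1 March 2025 is a Saturday, so the first Sunday is March 2 and the third is March 16.
1 October 2025 is a Wednesday, so the first Friday is October 3 and the second is October 10.
At the standard offset (UTC+13:00), 18:30 UTC + 13h = 07:30 Solur Prefecture standard time (rolling into the next day, 7 October 2025).
The standard-time date in Solur Prefecture, 7 October 2025, falls between 16 March and 10 October, so daylight saving is in effect and Solur Prefecture is at UTC+14:00.
18:30 UTC + 14h = 08:30 local (rolling into the next day, 7 October 2025).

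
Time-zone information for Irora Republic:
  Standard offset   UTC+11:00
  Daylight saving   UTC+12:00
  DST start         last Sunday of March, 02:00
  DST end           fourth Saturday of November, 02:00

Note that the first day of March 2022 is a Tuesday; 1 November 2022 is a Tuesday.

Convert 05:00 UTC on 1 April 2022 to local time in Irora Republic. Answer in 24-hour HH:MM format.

17:00

1 March 2022 is a Tuesday, so Sundays fall on 6, 13, 20, 27; the last is March 27.
1 November 2022 is a Tuesday, so the first Saturday is November 5 and the fourth is November 26.
At the standard offset (UTC+11:00), 05:00 UTC + 11h = 16:00 Irora Republic standard time.
The standard-time date in Irora Republic, 1 April 2022, lies within the daylight-saving period (27 March – 26 November), so Irora Republic is on daylight time, UTC+12:00.
05:00 UTC + 12h = 17:00 local.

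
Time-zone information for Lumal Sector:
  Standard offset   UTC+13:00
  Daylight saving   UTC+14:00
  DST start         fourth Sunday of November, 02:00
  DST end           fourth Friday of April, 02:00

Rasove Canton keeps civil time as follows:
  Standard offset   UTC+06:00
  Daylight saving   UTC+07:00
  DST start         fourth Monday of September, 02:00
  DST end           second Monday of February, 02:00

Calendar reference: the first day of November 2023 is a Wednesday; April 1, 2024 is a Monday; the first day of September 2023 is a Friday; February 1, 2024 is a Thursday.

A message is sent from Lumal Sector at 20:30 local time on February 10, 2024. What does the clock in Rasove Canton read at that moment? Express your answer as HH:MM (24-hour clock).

1 November 2023 is a Wednesday, so the first Sunday is November 5 and the fourth is November 26.
1 April 2024 is a Monday, so the first Friday is April 5 and the fourth is April 26.
Daylight saving runs 26 November 2023 – 26 April 2024; February 10, 2024 is inside that window, so Lumal Sector is at UTC+14:00.
20:30 Lumal Sector − 14h = 06:30 UTC.
1 September 2023 is a Friday, so the first Monday is September 4 and the fourth is September 25.
1 February 2024 is a Thursday, so the first Monday is February 5 and the second is February 12.
At the standard offset (UTC+06:00), 06:30 UTC + 6h = 12:30 Rasove Canton standard time.
Daylight saving runs 25 September 2023 – 12 February 2024; the standard-time date in Rasove Canton, February 10, 2024, is inside that window, so Rasove Canton is at UTC+07:00.
06:30 UTC + 7h = 13:30 Rasove Canton.

13:30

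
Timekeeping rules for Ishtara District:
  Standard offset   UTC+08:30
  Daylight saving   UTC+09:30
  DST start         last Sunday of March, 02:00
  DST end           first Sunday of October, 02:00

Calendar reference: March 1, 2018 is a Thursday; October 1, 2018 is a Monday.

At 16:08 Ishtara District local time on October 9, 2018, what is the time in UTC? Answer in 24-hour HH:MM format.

07:38

1 March 2018 is a Thursday, so Sundays fall on 4, 11, 18, 25; the last is March 25.
1 October 2018 is a Monday, so the first Sunday is October 7.
October 9, 2018 does not fall between 25 March and 7 October, so daylight saving is not in effect and Ishtara District is at UTC+08:30.
16:08 local − 8h30m = 07:38 UTC.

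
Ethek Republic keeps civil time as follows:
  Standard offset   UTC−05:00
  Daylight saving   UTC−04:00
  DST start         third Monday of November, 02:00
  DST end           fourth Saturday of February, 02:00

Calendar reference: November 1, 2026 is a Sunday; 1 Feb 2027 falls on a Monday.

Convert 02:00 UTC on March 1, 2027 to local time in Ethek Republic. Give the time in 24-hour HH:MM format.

21:00

1 November 2026 is a Sunday, so the first Monday is November 2 and the third is November 16.
1 February 2027 is a Monday, so the first Saturday is February 6 and the fourth is February 27.
At the standard offset (UTC−05:00), 02:00 UTC − 5h = 21:00 Ethek Republic standard time (rolling into the previous day, 28 February 2027).
The standard-time date in Ethek Republic, February 28, 2027, does not fall between 16 November 2026 and 27 February 2027, so daylight saving is not in effect and Ethek Republic is at UTC−05:00.
02:00 UTC − 5h = 21:00 local (rolling into the previous day, 28 February 2027).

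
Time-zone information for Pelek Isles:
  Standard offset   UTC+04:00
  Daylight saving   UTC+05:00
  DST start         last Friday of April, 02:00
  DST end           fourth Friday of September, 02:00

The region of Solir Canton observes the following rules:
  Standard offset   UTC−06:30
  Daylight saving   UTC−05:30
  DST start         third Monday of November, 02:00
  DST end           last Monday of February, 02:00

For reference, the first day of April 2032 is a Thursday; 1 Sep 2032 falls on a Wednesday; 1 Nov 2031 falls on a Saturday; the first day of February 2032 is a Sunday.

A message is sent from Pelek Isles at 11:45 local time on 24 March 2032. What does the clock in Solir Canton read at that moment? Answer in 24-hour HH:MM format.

01:15

1 April 2032 is a Thursday, so Fridays fall on 2, 9, 16, 23, 30; the last is April 30.
1 September 2032 is a Wednesday, so the first Friday is September 3 and the fourth is September 24.
Daylight saving runs 30 April – 24 September; 24 March 2032 is outside that window, so Pelek Isles is on standard time at UTC+04:00.
11:45 Pelek Isles − 4h = 07:45 UTC.
1 November 2031 is a Saturday, so the first Monday is November 3 and the third is November 17.
1 February 2032 is a Sunday, so Mondays fall on 2, 9, 16, 23; the last is February 23.
At the standard offset (UTC−06:30), 07:45 UTC − 6h30m = 01:15 Solir Canton standard time.
Daylight saving runs 17 November 2031 – 23 February 2032; the standard-time date in Solir Canton, 24 March 2032, is outside that window, so Solir Canton is on standard time at UTC−06:30.
07:45 UTC − 6h30m = 01:15 Solir Canton.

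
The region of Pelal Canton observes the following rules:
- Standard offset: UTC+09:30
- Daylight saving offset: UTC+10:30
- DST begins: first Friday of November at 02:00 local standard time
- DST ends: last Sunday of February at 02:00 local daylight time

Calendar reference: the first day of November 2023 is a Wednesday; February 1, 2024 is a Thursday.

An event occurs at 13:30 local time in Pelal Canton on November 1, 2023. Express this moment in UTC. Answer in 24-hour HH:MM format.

04:00

1 November 2023 is a Wednesday, so the first Friday is November 3.
1 February 2024 is a Thursday, so Sundays fall on 4, 11, 18, 25; the last is February 25.
November 1, 2023 does not fall between 3 November 2023 and 25 February 2024, so daylight saving is not in effect and Pelal Canton is at UTC+09:30.
13:30 local − 9h30m = 04:00 UTC.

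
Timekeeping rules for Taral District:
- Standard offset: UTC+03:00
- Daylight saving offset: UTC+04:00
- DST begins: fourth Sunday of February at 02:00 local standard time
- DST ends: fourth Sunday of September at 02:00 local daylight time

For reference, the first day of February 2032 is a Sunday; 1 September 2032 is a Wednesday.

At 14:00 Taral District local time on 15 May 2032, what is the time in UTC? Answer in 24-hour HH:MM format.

10:00

1 February 2032 is a Sunday, so the first Sunday is February 1 and the fourth is February 22.
1 September 2032 is a Wednesday, so the first Sunday is September 5 and the fourth is September 26.
15 May 2032 falls between 22 February and 26 September, so daylight saving is in effect and Taral District is at UTC+04:00.
14:00 local − 4h = 10:00 UTC.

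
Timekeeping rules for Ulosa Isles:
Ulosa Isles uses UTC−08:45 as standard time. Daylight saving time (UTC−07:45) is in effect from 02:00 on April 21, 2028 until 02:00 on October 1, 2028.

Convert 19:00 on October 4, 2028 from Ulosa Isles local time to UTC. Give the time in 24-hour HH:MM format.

03:45

October 4, 2028 is outside the daylight-saving period (21 April – 1 October), so Ulosa Isles is on standard time, UTC−08:45.
19:00 local + 8h45m = 03:45 UTC (rolling into the next day, 5 October 2028).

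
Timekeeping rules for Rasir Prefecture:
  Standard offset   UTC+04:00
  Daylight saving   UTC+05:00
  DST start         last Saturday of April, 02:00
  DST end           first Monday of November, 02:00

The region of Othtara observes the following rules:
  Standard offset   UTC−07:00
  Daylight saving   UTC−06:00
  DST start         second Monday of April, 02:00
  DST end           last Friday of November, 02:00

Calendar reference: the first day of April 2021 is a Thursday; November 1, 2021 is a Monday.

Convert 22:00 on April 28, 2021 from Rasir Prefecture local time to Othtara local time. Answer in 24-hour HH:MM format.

11:00

1 April 2021 is a Thursday, so Saturdays fall on 3, 10, 17, 24; the last is April 24.
1 November 2021 is a Monday, so the first Monday is November 1.
April 28, 2021 lies within the daylight-saving period (24 April – 1 November), so Rasir Prefecture is on daylight time, UTC+05:00.
22:00 Rasir Prefecture − 5h = 17:00 UTC.
1 April 2021 is a Thursday, so the first Monday is April 5 and the second is April 12.
1 November 2021 is a Monday, so Fridays fall on 5, 12, 19, 26; the last is November 26.
At the standard offset (UTC−07:00), 17:00 UTC − 7h = 10:00 Othtara standard time.
Daylight saving runs 12 April – 26 November; the standard-time date in Othtara, April 28, 2021, is inside that window, so Othtara is at UTC−06:00.
17:00 UTC − 6h = 11:00 Othtara.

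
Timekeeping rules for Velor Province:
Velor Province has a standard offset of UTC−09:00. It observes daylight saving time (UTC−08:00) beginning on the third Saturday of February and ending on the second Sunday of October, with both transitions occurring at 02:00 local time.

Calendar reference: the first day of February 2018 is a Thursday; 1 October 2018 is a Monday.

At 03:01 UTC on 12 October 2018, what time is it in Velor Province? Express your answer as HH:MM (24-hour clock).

19:01

1 February 2018 is a Thursday, so the first Saturday is February 3 and the third is February 17.
1 October 2018 is a Monday, so the first Sunday is October 7 and the second is October 14.
At the standard offset (UTC−09:00), 03:01 UTC − 9h = 18:01 Velor Province standard time (rolling into the previous day, 11 October 2018).
Daylight saving runs 17 February – 14 October; the standard-time date in Velor Province, 11 October 2018, is inside that window, so Velor Province is at UTC−08:00.
03:01 UTC − 8h = 19:01 local (rolling into the previous day, 11 October 2018).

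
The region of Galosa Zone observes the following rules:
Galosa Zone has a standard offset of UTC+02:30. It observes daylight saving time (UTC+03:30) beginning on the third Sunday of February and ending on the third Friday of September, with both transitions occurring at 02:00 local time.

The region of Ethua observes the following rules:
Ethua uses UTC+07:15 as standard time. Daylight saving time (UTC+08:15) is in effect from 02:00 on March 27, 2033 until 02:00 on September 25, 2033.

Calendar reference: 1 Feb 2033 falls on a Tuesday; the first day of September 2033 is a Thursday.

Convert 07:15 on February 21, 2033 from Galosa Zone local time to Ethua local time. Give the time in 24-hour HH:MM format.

1 February 2033 is a Tuesday, so the first Sunday is February 6 and the third is February 20.
1 September 2033 is a Thursday, so the first Friday is September 2 and the third is September 16.
February 21, 2033 lies within the daylight-saving period (20 February – 16 September), so Galosa Zone is on daylight time, UTC+03:30.
07:15 Galosa Zone − 3h30m = 03:45 UTC.
At the standard offset (UTC+07:15), 03:45 UTC + 7h15m = 11:00 Ethua standard time.
Daylight saving runs 27 March – 25 September; the standard-time date in Ethua, February 21, 2033, is outside that window, so Ethua is on standard time at UTC+07:15.
03:45 UTC + 7h15m = 11:00 Ethua.

11:00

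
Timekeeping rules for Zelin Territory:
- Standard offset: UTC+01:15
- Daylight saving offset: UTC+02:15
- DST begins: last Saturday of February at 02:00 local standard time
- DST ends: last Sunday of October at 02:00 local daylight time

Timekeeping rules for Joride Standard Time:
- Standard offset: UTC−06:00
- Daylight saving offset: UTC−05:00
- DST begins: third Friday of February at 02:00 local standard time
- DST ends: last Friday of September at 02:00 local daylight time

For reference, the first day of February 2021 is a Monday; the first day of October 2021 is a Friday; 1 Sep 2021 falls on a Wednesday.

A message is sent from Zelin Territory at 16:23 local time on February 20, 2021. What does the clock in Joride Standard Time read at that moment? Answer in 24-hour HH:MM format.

10:08

1 February 2021 is a Monday, so Saturdays fall on 6, 13, 20, 27; the last is February 27.
1 October 2021 is a Friday, so Sundays fall on 3, 10, 17, 24, 31; the last is October 31.
February 20, 2021 is outside the daylight-saving period (27 February – 31 October), so Zelin Territory is on standard time, UTC+01:15.
16:23 Zelin Territory − 1h15m = 15:08 UTC.
1 February 2021 is a Monday, so the first Friday is February 5 and the third is February 19.
1 September 2021 is a Wednesday, so Fridays fall on 3, 10, 17, 24; the last is September 24.
At the standard offset (UTC−06:00), 15:08 UTC − 6h = 09:08 Joride Standard Time standard time.
The standard-time date in Joride Standard Time, February 20, 2021, lies within the daylight-saving period (19 February – 24 September), so Joride Standard Time is on daylight time, UTC−05:00.
15:08 UTC − 5h = 10:08 Joride Standard Time.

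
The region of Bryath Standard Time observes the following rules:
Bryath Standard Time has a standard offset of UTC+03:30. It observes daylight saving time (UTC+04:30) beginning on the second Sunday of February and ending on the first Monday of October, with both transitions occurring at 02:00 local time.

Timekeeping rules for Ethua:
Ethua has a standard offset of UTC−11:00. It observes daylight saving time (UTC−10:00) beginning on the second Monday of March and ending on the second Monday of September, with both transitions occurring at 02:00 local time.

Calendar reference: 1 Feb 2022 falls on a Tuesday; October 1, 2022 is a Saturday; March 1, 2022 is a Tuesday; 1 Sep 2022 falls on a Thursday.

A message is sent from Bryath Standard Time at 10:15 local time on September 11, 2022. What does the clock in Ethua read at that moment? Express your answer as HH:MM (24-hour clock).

1 February 2022 is a Tuesday, so the first Sunday is February 6 and the second is February 13.
1 October 2022 is a Saturday, so the first Monday is October 3.
September 11, 2022 lies within the daylight-saving period (13 February – 3 October), so Bryath Standard Time is on daylight time, UTC+04:30.
10:15 Bryath Standard Time − 4h30m = 05:45 UTC.
1 March 2022 is a Tuesday, so the first Monday is March 7 and the second is March 14.
1 September 2022 is a Thursday, so the first Monday is September 5 and the second is September 12.
At the standard offset (UTC−11:00), 05:45 UTC − 11h = 18:45 Ethua standard time (rolling into the previous day, 10 September 2022).
The standard-time date in Ethua, September 10, 2022, falls between 14 March and 12 September, so daylight saving is in effect and Ethua is at UTC−10:00.
05:45 UTC − 10h = 19:45 Ethua (rolling into the previous day, 10 September 2022).

19:45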